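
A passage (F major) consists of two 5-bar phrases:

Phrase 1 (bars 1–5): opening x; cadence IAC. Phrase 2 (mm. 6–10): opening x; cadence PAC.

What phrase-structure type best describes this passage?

Phrase 1 ends with an imperfect authentic cadence (weaker) and phrase 2 with a perfect authentic cadence (stronger): antecedent + consequent = a period.
The two phrases open with the same material (x / x), so the period is parallel.

parallel period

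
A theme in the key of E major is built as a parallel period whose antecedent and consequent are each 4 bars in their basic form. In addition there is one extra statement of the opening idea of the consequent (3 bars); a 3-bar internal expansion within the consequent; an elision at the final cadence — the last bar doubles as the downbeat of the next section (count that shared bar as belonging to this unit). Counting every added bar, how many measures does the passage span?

Basic parallel period: 4 + 4 = 8 bars.
8 (basic form) + 3 (extra statement) + 3 (internal expansion) = 14.
The elision shares a bar with the next section but does not change this unit's count.

14 measures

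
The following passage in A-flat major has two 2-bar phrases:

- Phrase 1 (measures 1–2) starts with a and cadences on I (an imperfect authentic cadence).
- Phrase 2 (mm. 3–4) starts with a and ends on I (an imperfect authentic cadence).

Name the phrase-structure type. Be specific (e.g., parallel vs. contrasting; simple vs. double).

repeated phrase

Both phrases have the same opening (a) and the same cadence (imperfect authentic cadence): the second is a restatement, not a consequent, so this is a repeated phrase rather than a period.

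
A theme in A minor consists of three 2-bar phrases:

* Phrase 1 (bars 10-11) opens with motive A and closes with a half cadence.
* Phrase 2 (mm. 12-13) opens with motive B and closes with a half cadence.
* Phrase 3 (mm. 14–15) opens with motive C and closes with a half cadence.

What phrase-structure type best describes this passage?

The final phrase closes with a half cadence, which is not stronger than the preceding half cadence; the 3 phrases lack an overall antecedent–consequent design and so form a phrase group.

phrase group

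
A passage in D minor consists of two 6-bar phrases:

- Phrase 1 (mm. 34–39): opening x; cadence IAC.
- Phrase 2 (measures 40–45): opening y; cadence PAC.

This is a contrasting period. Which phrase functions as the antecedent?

phrase 1

The phrase ending with the weaker cadence (imperfect authentic cadence) is the antecedent; the one ending more conclusively (perfect authentic cadence) is the consequent. The antecedent is phrase 1.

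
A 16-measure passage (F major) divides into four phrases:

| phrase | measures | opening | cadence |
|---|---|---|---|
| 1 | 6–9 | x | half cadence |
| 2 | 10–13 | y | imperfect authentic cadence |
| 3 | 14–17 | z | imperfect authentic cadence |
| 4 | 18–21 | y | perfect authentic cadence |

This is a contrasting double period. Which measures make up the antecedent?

In a double period the first pair of phrases (ending imperfect authentic cadence) is the large antecedent and the second pair (ending perfect authentic cadence) is the large consequent; the antecedent is measures 6–13.

measures 6–13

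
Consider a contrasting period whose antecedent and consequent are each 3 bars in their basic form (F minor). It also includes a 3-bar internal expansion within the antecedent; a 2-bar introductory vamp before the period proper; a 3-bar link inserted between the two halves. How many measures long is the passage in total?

Basic contrasting period: 3 + 3 = 6 bars.
6 (basic form) + 3 (internal expansion) + 2 (introduction) + 3 (link) = 14.

14 measures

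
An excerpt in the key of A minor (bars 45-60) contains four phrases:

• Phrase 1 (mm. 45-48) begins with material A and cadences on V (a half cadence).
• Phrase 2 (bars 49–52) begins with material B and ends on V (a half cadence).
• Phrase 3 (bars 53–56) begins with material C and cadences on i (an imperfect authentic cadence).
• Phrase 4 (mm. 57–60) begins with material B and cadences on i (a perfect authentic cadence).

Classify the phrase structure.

contrasting double period

Four phrases in two halves: the first half (mm. 45–52) ends with a half cadence, the second (measures 53-60) with a perfect authentic cadence — a large antecedent–consequent pair, i.e. a double period.
Phrase 3 begins with different material from phrase 1, making it contrasting.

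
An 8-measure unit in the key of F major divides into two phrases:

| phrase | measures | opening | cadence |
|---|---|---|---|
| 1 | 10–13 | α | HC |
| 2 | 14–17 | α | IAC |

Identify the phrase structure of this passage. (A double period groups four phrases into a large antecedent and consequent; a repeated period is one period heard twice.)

Phrase 1 ends with a half cadence (weaker) and phrase 2 with an imperfect authentic cadence (stronger): antecedent + consequent = a period.
The two phrases open with the same material (α / α), so the period is parallel.

parallel period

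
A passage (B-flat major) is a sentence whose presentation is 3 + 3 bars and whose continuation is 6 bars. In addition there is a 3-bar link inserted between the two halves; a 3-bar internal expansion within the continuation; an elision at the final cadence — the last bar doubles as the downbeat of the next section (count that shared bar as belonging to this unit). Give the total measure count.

Basic sentence: 3 + 3 + 6 = 12 bars.
12 (basic form) + 3 (link) + 3 (internal expansion) = 18.
The elision shares a bar with the next section but does not change this unit's count.

18 measures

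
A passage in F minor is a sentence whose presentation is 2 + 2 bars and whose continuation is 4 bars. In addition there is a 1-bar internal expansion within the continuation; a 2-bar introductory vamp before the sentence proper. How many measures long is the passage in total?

Basic sentence: 2 + 2 + 4 = 8 bars.
8 (basic form) + 1 (internal expansion) + 2 (introduction) = 11.

11 measures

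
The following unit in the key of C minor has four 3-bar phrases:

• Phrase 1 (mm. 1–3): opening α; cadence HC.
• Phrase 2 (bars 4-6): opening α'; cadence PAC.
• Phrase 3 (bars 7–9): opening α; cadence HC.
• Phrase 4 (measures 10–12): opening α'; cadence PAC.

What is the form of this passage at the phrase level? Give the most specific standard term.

The cadence pattern HC–PAC–HC–PAC is weak–strong twice, and phrases 3–4 restate phrases 1–2: a period heard twice, not a double period (which would end weakly at phrase 2).

repeated period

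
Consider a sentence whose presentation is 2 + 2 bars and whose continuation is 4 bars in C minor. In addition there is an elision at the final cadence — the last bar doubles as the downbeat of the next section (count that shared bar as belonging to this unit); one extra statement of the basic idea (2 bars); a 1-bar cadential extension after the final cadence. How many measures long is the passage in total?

11 measures

Basic sentence: 2 + 2 + 4 = 8 bars.
8 (basic form) + 2 (extra statement) + 1 (cadential extension) = 11.
The elision shares a bar with the next section but does not change this unit's count.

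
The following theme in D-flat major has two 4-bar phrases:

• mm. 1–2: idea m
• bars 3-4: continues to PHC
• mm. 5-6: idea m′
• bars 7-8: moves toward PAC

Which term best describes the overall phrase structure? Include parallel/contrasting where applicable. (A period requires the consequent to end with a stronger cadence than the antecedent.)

parallel period

Phrase 1 ends with a Phrygian half cadence (weaker) and phrase 2 with a perfect authentic cadence (stronger): antecedent + consequent = a period.
The two phrases open with the same material (m / m′), so the period is parallel.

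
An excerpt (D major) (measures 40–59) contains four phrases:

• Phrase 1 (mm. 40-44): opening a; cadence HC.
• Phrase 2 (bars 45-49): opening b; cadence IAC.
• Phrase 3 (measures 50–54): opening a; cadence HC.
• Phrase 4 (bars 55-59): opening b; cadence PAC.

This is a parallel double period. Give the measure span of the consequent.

measures 50–59

In a double period the first pair of phrases (ending imperfect authentic cadence) is the large antecedent and the second pair (ending perfect authentic cadence) is the large consequent; the consequent is measures 50–59.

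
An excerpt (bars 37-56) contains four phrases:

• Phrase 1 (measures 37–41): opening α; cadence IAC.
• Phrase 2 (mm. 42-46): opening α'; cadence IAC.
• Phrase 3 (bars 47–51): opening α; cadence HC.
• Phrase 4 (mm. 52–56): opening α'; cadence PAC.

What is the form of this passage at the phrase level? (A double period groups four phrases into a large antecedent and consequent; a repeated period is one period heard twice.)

parallel double period

Four phrases in two halves: the first half (measures 37-46) ends with an imperfect authentic cadence, the second (measures 47–56) with a perfect authentic cadence — a large antecedent–consequent pair, i.e. a double period.
Phrase 3 begins with the same material as phrase 1, making it parallel.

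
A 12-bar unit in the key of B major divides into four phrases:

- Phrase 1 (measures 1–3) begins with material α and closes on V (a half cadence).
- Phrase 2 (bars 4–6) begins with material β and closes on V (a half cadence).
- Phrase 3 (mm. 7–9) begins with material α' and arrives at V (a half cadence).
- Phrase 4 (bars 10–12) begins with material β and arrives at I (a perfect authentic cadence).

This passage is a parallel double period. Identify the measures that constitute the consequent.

In a double period the four phrases pair into a large antecedent (phrases 1–2, ending half cadence) and a large consequent (phrases 3–4, ending perfect authentic cadence). The consequent spans mm. 7–12.

measures 7–12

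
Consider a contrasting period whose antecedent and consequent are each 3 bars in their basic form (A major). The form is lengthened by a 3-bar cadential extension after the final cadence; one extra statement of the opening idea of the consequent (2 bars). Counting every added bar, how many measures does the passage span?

Basic contrasting period: 3 + 3 = 6 bars.
6 (basic form) + 3 (cadential extension) + 2 (extra statement) = 11.

11 measures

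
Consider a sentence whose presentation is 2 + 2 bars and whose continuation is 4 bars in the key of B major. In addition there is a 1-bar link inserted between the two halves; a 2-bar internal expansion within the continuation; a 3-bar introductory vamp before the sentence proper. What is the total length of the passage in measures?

14 measures

Basic sentence: 2 + 2 + 4 = 8 bars.
8 (basic form) + 1 (link) + 2 (internal expansion) + 3 (introduction) = 14.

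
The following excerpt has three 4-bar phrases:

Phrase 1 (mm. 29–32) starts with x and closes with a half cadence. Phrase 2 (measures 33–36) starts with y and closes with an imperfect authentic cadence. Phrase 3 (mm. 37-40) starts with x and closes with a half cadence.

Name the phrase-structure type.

phrase group

The final phrase closes with a half cadence, which is not stronger than the preceding imperfect authentic cadence; the 3 phrases lack an overall antecedent–consequent design and so form a phrase group.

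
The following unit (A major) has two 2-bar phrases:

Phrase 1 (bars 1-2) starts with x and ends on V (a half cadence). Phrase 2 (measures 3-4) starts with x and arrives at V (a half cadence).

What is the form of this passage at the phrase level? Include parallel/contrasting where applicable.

Both phrases have the same opening (x) and the same cadence (half cadence): the second is a restatement, not a consequent, so this is a repeated phrase rather than a period.

repeated phrase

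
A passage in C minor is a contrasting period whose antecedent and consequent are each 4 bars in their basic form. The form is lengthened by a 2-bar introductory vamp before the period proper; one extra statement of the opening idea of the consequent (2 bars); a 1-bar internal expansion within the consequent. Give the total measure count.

13 measures

Basic contrasting period: 4 + 4 = 8 bars.
8 (basic form) + 2 (introduction) + 2 (extra statement) + 1 (internal expansion) = 13.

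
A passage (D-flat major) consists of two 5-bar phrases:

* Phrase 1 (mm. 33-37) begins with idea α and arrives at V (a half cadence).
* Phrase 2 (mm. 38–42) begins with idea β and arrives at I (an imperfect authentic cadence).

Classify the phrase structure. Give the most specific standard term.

contrasting period

Phrase 1 ends with a half cadence (weaker) and phrase 2 with an imperfect authentic cadence (stronger): antecedent + consequent = a period.
The two phrases open with different material (α / β), so the period is contrasting.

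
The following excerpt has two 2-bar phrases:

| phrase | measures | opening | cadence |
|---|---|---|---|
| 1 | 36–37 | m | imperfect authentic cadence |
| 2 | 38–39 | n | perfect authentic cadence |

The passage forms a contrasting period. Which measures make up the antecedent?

measures 36–37

The phrase ending with the weaker cadence (imperfect authentic cadence) is the antecedent; the one ending more conclusively (perfect authentic cadence) is the consequent. The antecedent is measures 36–37.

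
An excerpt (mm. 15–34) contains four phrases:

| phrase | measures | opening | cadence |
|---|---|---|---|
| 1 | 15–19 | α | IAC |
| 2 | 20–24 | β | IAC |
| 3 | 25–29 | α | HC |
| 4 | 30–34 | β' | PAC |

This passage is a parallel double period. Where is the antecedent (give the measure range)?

In a double period the four phrases pair into a large antecedent (phrases 1–2, ending imperfect authentic cadence) and a large consequent (phrases 3–4, ending perfect authentic cadence). The antecedent spans measures 15–24.

measures 15–24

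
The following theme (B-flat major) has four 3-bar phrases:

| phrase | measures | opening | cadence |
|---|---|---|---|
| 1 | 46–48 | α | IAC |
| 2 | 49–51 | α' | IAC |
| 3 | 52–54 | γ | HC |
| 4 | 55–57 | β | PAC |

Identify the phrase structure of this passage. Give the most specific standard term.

contrasting double period

Four phrases in two halves: the first half (mm. 46-51) ends with an imperfect authentic cadence, the second (mm. 52–57) with a perfect authentic cadence — a large antecedent–consequent pair, i.e. a double period.
Phrase 3 begins with different material from phrase 1, making it contrasting.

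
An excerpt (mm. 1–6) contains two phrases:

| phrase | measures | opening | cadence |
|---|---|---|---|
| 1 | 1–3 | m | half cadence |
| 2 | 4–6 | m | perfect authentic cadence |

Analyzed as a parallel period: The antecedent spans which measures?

measures 1–3

The antecedent is the phrase ending with the weaker cadence (half cadence, phrase 1) and the consequent the one ending more conclusively (perfect authentic cadence, phrase 2); the antecedent is mm. 1–3.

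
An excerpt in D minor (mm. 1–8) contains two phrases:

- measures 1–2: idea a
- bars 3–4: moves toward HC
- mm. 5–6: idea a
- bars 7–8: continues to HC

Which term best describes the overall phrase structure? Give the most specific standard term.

Both phrases have the same opening (a) and the same cadence (half cadence): the second is a restatement, not a consequent, so this is a repeated phrase rather than a period.

repeated phrase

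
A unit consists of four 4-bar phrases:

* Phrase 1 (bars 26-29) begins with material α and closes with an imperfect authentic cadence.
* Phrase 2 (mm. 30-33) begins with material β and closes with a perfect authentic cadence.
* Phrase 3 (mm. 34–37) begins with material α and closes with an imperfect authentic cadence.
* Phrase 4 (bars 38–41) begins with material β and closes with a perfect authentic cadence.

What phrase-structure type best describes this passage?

The cadence pattern IAC–PAC–IAC–PAC is weak–strong twice, and phrases 3–4 restate phrases 1–2: a period heard twice, not a double period (which would end weakly at phrase 2).

repeated period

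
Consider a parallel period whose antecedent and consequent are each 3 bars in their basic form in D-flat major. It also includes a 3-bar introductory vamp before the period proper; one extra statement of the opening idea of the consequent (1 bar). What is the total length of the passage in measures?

10 measures

Basic parallel period: 3 + 3 = 6 bars.
6 (basic form) + 3 (introduction) + 1 (extra statement) = 10.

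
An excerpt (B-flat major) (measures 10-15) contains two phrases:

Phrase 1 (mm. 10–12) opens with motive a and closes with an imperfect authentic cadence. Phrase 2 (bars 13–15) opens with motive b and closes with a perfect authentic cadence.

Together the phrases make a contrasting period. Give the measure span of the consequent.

The phrase ending with the weaker cadence (imperfect authentic cadence) is the antecedent; the one ending more conclusively (perfect authentic cadence) is the consequent. The consequent is measures 13–15.

measures 13–15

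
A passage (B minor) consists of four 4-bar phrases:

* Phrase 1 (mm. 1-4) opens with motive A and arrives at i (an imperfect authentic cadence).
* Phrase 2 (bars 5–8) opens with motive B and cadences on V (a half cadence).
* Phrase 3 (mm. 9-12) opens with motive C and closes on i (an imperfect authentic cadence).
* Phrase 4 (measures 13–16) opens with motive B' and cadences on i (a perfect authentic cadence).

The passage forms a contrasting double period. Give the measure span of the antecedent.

measures 1–8

In a double period the four phrases pair into a large antecedent (phrases 1–2, ending half cadence) and a large consequent (phrases 3–4, ending perfect authentic cadence). The antecedent spans mm. 1–8.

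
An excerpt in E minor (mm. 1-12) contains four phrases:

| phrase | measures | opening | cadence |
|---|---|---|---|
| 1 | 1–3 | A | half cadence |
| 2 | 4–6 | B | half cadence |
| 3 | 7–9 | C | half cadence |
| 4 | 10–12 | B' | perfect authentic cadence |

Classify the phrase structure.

Four phrases in two halves: the first half (bars 1-6) ends with a half cadence, the second (mm. 7–12) with a perfect authentic cadence — a large antecedent–consequent pair, i.e. a double period.
Phrase 3 begins with different material from phrase 1, making it contrasting.

contrasting double period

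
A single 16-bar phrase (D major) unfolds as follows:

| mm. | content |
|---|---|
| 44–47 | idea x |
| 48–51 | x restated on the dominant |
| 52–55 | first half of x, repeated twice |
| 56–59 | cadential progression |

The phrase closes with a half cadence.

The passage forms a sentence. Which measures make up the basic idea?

measures 44–47

The presentation of a sentence is the basic idea (measures 44–47) plus its repetition (measures 48–51); the basic idea is therefore measures 44–47.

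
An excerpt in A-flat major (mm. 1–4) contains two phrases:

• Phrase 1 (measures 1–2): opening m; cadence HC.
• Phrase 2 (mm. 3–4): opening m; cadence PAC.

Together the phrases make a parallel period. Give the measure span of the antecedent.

measures 1–2

The phrase ending with the weaker cadence (half cadence) is the antecedent; the one ending more conclusively (perfect authentic cadence) is the consequent. The antecedent is measures 1–2.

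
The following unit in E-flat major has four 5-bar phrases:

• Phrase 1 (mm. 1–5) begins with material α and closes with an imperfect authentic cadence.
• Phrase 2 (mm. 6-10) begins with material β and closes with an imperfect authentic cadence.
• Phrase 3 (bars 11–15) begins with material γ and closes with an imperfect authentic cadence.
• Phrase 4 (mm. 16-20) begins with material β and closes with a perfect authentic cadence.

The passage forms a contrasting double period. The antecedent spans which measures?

measures 1–10

In a double period the four phrases pair into a large antecedent (phrases 1–2, ending imperfect authentic cadence) and a large consequent (phrases 3–4, ending perfect authentic cadence). The antecedent spans mm. 1-10.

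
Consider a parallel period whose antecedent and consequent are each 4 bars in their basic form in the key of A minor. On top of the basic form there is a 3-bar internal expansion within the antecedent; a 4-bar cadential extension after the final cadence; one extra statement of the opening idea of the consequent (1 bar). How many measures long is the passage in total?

Basic parallel period: 4 + 4 = 8 bars.
8 (basic form) + 3 (internal expansion) + 4 (cadential extension) + 1 (extra statement) = 16.

16 measures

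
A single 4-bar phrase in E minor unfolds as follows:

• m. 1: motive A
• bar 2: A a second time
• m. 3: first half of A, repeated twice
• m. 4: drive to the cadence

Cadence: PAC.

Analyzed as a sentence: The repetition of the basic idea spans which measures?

measures 2–2

The presentation of a sentence is the basic idea (m. 1) plus its repetition (measure 2); the repetition of the basic idea is therefore m. 2.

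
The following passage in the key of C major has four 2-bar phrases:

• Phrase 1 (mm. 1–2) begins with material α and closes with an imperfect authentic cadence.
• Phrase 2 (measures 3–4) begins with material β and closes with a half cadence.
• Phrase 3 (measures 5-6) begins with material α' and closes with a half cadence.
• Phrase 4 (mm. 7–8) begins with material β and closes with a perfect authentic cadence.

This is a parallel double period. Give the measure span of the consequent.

In a double period the first pair of phrases (ending half cadence) is the large antecedent and the second pair (ending perfect authentic cadence) is the large consequent; the consequent is measures 5–8.

measures 5–8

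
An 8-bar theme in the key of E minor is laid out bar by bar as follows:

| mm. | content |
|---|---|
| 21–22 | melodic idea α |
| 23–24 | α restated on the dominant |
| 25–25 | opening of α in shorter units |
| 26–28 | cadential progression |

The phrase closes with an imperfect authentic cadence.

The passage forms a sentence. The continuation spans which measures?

measures 25–28

After the presentation (mm. 21–24), the continuation covers the fragmentation through the cadence: mm. 25–28.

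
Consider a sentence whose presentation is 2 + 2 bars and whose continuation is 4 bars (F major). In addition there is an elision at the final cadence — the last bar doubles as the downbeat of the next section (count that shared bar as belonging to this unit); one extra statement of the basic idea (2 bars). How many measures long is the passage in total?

Basic sentence: 2 + 2 + 4 = 8 bars.
8 (basic form) + 2 (extra statement) = 10.
The elision shares a bar with the next section but does not change this unit's count.

10 measures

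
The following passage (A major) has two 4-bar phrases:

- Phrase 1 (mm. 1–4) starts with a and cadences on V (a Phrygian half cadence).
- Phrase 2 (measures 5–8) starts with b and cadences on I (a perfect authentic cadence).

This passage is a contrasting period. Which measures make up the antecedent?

measures 1–4

The antecedent is the phrase ending with the weaker cadence (Phrygian half cadence, phrase 1) and the consequent the one ending more conclusively (perfect authentic cadence, phrase 2); the antecedent is measures 1–4.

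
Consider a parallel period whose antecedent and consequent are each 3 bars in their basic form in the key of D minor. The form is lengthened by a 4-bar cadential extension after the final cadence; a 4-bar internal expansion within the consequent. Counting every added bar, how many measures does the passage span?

Basic parallel period: 3 + 3 = 6 bars.
6 (basic form) + 4 (cadential extension) + 4 (internal expansion) = 14.

14 measures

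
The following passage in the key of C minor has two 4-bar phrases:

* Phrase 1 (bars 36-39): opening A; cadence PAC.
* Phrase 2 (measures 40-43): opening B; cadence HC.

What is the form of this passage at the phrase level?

The second phrase closes with a half cadence, which is not stronger than the first phrase's perfect authentic cadence; without a weak→strong cadential pair there is no antecedent–consequent relationship, so this is a phrase group rather than a period.

phrase group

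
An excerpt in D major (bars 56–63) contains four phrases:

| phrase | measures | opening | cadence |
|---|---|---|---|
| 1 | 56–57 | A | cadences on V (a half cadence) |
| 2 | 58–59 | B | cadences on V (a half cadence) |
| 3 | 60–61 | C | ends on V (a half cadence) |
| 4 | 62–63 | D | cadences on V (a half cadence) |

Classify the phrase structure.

Phrase 4 ends with a half cadence, no stronger than phrase 2's half cadence, so the four phrases do not form a double period; nor do phrases 3–4 duplicate 1–2, so it is not a repeated period. With no phrase reaching a conclusive cadence, the passage is a phrase group.

phrase group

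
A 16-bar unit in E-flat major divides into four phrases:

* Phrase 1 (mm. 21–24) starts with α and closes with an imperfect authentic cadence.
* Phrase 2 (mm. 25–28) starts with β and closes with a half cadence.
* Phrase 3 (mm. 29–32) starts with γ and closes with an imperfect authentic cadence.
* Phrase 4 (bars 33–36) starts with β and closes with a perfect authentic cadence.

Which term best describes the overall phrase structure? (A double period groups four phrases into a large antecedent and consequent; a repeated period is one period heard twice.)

contrasting double period

Four phrases in two halves: the first half (measures 21–28) ends with a half cadence, the second (mm. 29–36) with a perfect authentic cadence — a large antecedent–consequent pair, i.e. a double period.
Phrase 3 begins with different material from phrase 1, making it contrasting.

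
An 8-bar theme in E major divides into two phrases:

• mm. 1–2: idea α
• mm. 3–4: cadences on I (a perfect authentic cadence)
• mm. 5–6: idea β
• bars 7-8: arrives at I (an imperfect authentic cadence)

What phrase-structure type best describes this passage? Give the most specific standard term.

The second phrase closes with an imperfect authentic cadence, which is not stronger than the first phrase's perfect authentic cadence; without a weak→strong cadential pair there is no antecedent–consequent relationship, so this is a phrase group rather than a period.

phrase group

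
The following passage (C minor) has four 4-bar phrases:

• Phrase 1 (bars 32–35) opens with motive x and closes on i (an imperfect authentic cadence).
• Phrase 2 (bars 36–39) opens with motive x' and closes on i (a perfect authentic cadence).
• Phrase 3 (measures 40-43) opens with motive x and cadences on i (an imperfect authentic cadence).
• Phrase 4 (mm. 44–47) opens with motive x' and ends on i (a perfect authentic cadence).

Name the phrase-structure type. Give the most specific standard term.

repeated period

The cadence pattern IAC–PAC–IAC–PAC is weak–strong twice, and phrases 3–4 restate phrases 1–2: a period heard twice, not a double period (which would end weakly at phrase 2).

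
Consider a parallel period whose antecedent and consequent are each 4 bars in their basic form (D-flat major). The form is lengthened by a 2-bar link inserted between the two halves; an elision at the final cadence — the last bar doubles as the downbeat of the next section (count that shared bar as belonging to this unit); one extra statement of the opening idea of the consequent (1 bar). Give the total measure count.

Basic parallel period: 4 + 4 = 8 bars.
8 (basic form) + 2 (link) + 1 (extra statement) = 11.
The elision shares a bar with the next section but does not change this unit's count.

11 measures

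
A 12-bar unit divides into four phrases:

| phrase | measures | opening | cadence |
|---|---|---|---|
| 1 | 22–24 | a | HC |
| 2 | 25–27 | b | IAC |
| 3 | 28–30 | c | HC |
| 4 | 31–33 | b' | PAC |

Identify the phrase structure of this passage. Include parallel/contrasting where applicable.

Four phrases in two halves: the first half (mm. 22-27) ends with an imperfect authentic cadence, the second (mm. 28–33) with a perfect authentic cadence — a large antecedent–consequent pair, i.e. a double period.
Phrase 3 begins with different material from phrase 1, making it contrasting.

contrasting double period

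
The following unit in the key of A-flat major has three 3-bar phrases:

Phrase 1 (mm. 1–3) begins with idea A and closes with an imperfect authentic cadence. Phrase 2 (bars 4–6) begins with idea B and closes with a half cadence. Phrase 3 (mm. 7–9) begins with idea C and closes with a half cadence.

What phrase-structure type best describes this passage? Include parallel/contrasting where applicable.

phrase group

The final phrase closes with a half cadence, which is not stronger than the preceding half cadence; the 3 phrases lack an overall antecedent–consequent design and so form a phrase group.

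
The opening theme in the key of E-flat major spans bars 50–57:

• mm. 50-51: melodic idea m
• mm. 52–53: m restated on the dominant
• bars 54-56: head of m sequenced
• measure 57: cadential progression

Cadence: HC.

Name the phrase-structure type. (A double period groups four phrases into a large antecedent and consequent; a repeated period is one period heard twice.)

Basic idea (bars 50–51) + its repetition (measures 52-53) form the presentation; fragmentation and cadence (measures 54-57) form the continuation — the 8-bar whole is a sentence.

sentence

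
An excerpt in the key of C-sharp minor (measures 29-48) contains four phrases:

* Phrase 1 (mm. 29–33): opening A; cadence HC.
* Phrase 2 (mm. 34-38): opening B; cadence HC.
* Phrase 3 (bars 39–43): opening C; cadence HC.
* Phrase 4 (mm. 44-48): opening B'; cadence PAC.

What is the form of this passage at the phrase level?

contrasting double period

Four phrases in two halves: the first half (measures 29-38) ends with a half cadence, the second (bars 39–48) with a perfect authentic cadence — a large antecedent–consequent pair, i.e. a double period.
Phrase 3 begins with different material from phrase 1, making it contrasting.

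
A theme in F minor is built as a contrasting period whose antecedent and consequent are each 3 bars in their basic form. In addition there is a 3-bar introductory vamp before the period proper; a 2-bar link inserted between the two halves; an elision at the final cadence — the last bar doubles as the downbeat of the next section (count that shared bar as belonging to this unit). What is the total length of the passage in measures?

11 measures

Basic contrasting period: 3 + 3 = 6 bars.
6 (basic form) + 3 (introduction) + 2 (link) = 11.
The elision shares a bar with the next section but does not change this unit's count.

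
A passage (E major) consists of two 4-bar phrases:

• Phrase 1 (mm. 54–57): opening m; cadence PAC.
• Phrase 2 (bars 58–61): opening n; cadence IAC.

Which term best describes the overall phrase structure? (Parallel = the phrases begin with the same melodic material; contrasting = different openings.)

phrase group

The second phrase closes with an imperfect authentic cadence, which is not stronger than the first phrase's perfect authentic cadence; without a weak→strong cadential pair there is no antecedent–consequent relationship, so this is a phrase group rather than a period.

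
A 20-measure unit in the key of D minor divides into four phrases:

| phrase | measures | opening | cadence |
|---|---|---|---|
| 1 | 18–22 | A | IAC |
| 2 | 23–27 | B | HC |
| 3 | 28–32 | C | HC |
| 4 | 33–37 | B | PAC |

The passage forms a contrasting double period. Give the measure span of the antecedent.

measures 18–27

In a double period the first pair of phrases (ending half cadence) is the large antecedent and the second pair (ending perfect authentic cadence) is the large consequent; the antecedent is measures 18–27.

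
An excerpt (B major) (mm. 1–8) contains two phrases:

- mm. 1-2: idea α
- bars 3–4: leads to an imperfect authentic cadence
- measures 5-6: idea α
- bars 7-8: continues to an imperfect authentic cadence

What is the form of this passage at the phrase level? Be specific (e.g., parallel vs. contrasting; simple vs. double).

repeated phrase

Both phrases have the same opening (α) and the same cadence (imperfect authentic cadence): the second is a restatement, not a consequent, so this is a repeated phrase rather than a period.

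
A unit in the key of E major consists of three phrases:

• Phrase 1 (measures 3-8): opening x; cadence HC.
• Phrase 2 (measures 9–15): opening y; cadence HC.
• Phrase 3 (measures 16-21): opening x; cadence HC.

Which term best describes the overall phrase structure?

phrase group

The final phrase closes with a half cadence, which is not stronger than the preceding half cadence; the 3 phrases lack an overall antecedent–consequent design and so form a phrase group.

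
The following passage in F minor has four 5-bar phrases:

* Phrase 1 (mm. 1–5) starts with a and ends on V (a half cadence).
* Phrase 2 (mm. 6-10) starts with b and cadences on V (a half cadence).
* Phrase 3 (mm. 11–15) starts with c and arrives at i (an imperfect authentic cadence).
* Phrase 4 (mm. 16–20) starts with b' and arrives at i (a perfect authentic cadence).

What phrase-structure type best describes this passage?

contrasting double period

Four phrases in two halves: the first half (bars 1–10) ends with a half cadence, the second (mm. 11–20) with a perfect authentic cadence — a large antecedent–consequent pair, i.e. a double period.
Phrase 3 begins with different material from phrase 1, making it contrasting.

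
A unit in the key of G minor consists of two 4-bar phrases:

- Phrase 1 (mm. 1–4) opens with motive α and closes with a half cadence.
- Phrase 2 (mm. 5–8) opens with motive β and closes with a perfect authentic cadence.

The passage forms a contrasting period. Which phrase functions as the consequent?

The phrase ending with the weaker cadence (half cadence) is the antecedent; the one ending more conclusively (perfect authentic cadence) is the consequent. The consequent is phrase 2.

phrase 2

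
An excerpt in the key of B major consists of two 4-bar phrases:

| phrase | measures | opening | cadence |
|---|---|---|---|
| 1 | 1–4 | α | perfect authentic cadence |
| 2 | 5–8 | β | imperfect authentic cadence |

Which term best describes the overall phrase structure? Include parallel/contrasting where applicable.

The second phrase closes with an imperfect authentic cadence, which is not stronger than the first phrase's perfect authentic cadence; without a weak→strong cadential pair there is no antecedent–consequent relationship, so this is a phrase group rather than a period.

phrase group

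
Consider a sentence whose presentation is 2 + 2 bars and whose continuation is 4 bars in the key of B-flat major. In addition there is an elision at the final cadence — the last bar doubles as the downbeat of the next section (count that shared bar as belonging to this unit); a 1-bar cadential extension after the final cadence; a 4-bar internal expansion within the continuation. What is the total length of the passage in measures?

Basic sentence: 2 + 2 + 4 = 8 bars.
8 (basic form) + 1 (cadential extension) + 4 (internal expansion) = 13.
The elision shares a bar with the next section but does not change this unit's count.

13 measures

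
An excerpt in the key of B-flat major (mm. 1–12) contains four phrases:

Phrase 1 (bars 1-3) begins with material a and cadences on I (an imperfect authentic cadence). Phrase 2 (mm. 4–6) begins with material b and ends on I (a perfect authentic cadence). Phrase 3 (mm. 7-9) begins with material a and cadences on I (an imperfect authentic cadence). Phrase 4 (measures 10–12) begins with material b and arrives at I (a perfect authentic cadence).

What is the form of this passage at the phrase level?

repeated period

The cadence pattern IAC–PAC–IAC–PAC is weak–strong twice, and phrases 3–4 restate phrases 1–2: a period heard twice, not a double period (which would end weakly at phrase 2).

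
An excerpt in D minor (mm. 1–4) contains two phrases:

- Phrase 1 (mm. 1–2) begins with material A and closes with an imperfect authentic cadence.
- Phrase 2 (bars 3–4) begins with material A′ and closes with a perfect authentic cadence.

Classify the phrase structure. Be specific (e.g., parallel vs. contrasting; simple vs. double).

Phrase 1 ends with an imperfect authentic cadence (weaker) and phrase 2 with a perfect authentic cadence (stronger): antecedent + consequent = a period.
The two phrases open with the same material (A / A′), so the period is parallel.

parallel period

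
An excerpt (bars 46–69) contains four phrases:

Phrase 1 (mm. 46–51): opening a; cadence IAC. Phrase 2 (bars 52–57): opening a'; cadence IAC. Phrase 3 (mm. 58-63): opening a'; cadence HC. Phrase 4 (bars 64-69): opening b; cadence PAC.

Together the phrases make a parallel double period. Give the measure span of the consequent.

measures 58–69

In a double period the first pair of phrases (ending imperfect authentic cadence) is the large antecedent and the second pair (ending perfect authentic cadence) is the large consequent; the consequent is measures 58–69.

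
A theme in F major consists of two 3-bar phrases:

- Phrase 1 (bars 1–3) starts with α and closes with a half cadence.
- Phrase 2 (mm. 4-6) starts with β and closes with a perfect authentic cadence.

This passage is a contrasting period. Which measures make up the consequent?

measures 4–6

The antecedent is the phrase ending with the weaker cadence (half cadence, phrase 1) and the consequent the one ending more conclusively (perfect authentic cadence, phrase 2); the consequent is bars 4–6.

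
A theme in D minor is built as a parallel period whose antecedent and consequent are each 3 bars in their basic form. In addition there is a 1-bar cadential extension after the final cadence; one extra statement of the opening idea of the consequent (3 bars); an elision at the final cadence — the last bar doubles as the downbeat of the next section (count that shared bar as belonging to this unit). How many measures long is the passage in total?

10 measures

Basic parallel period: 3 + 3 = 6 bars.
6 (basic form) + 1 (cadential extension) + 3 (extra statement) = 10.
The elision shares a bar with the next section but does not change this unit's count.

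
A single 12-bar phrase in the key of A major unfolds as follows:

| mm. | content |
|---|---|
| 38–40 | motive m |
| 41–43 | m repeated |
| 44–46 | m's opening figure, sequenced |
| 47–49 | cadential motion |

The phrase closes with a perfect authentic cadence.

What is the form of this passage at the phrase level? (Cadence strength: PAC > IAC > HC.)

sentence

Basic idea (bars 38–40) + its repetition (mm. 41-43) form the presentation; fragmentation and cadence (bars 44-49) form the continuation — the 12-bar whole is a sentence.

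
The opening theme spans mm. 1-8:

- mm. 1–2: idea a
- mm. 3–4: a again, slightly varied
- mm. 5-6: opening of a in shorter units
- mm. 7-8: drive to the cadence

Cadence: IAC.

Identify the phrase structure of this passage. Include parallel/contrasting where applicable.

Basic idea (mm. 1-2) + its repetition (measures 3-4) form the presentation; fragmentation and cadence (bars 5-8) form the continuation — the 8-bar whole is a sentence.

sentence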